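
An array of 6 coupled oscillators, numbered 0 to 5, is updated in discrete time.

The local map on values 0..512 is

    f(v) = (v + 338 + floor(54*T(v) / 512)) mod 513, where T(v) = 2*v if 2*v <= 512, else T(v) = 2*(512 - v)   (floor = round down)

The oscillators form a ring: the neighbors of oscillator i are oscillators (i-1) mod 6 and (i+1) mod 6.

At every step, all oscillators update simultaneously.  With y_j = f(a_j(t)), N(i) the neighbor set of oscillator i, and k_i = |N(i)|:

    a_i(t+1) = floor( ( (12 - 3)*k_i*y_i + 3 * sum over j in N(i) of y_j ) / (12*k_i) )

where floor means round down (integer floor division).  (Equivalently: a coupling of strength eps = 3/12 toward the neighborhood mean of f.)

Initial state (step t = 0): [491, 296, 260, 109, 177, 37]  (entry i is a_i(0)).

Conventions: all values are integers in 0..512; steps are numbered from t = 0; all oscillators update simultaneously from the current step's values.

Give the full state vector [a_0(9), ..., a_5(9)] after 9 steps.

Answer: [206, 111, 431, 439, 291, 254]

Derivation:
t=0: [491, 296, 260, 109, 177, 37]
t=1: [308, 181, 182, 373, 135, 331]
t=2: [161, 60, 67, 238, 428, 230]
t=3: [78, 362, 379, 170, 229, 113]
t=4: [410, 246, 205, 64, 139, 422]
t=5: [240, 132, 121, 383, 464, 294]
t=6: [168, 447, 454, 274, 274, 174]
t=7: [61, 253, 272, 166, 134, 48]
t=8: [374, 168, 129, 100, 427, 410]
t=9: [206, 111, 431, 439, 291, 254]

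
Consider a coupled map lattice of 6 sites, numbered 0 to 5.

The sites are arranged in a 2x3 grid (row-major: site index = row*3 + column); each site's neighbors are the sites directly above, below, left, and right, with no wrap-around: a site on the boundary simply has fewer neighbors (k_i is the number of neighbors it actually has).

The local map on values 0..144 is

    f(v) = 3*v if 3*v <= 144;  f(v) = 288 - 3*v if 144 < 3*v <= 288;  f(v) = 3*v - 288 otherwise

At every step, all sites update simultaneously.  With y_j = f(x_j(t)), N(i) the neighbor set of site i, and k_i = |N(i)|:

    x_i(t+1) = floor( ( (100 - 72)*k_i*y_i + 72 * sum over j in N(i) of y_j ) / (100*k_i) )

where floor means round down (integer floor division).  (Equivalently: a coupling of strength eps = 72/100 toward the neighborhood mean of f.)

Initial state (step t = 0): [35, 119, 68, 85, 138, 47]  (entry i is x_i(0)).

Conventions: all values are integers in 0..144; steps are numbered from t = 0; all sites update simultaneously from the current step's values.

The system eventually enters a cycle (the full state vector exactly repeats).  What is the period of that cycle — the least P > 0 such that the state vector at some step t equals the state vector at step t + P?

Simulating step by step:
t=0: [35, 119, 68, 85, 138, 47]
t=1: [66, 94, 99, 92, 93, 115]
t=2: [31, 27, 25, 39, 20, 22]
t=3: [97, 77, 73, 87, 80, 67]
t=4: [31, 44, 71, 25, 54, 66]
t=5: [100, 107, 100, 99, 106, 97]
t=6: [18, 22, 16, 17, 19, 15]
t=7: [57, 56, 53, 54, 54, 50]
t=8: [121, 122, 129, 122, 127, 130]
t=9: [77, 85, 92, 82, 87, 97]
t=10: [42, 32, 16, 42, 26, 14]
t=11: [115, 87, 63, 108, 85, 57]
t=12: [38, 52, 79, 42, 52, 80]
t=13: [124, 108, 79, 123, 110, 79]
t=14: [65, 52, 45, 68, 52, 47]
t=15: [103, 123, 136, 104, 122, 135]
t=16: [43, 75, 104, 42, 75, 104]
t=17: [104, 69, 38, 104, 68, 38]
t=18: [44, 75, 102, 45, 76, 103]
t=19: [108, 68, 35, 106, 69, 33]
t=20: [51, 76, 95, 50, 73, 94]
t=21: [109, 66, 24, 112, 68, 27]
t=22: [60, 72, 81, 57, 76, 78]
t=23: [98, 71, 57, 93, 75, 52]
t=24: [31, 65, 107, 27, 69, 101]
t=25: [88, 75, 48, 85, 68, 45]
t=26: [41, 78, 111, 48, 78, 119]
t=27: [105, 68, 56, 104, 79, 54]
t=28: [46, 71, 109, 34, 70, 96]
t=29: [102, 82, 37, 106, 64, 42]
t=30: [30, 65, 91, 49, 74, 109]
t=31: [109, 67, 51, 95, 84, 40]
t=32: [43, 74, 112, 27, 60, 95]
t=33: [89, 86, 38, 108, 66, 57]
t=34: [29, 62, 84, 50, 69, 106]
t=35: [110, 77, 57, 99, 87, 50]
t=36: [35, 60, 102, 27, 56, 90]
t=37: [97, 88, 50, 103, 83, 54]
t=38: [17, 49, 92, 21, 51, 99]
t=39: [87, 87, 57, 84, 88, 55]
t=40: [30, 47, 86, 28, 51, 85]
t=41: [106, 100, 71, 104, 99, 68]
t=42: [21, 30, 55, 20, 31, 53]
t=43: [71, 92, 113, 72, 93, 113]
t=44: [51, 35, 36, 50, 34, 35]
t=45: [125, 112, 105, 123, 112, 105]
t=46: [70, 52, 34, 71, 50, 34]
t=47: [96, 113, 112, 98, 112, 114]
t=48: [20, 37, 51, 18, 40, 49]
t=49: [76, 106, 128, 79, 107, 131]
t=50: [45, 53, 75, 47, 53, 75]
t=51: [135, 114, 86, 134, 116, 86]
t=52: [93, 64, 38, 95, 64, 40]
t=53: [38, 79, 109, 38, 79, 109]
t=54: [91, 63, 43, 91, 63, 43]
t=55: [45, 86, 118, 45, 86, 118]
t=56: [97, 63, 53, 97, 63, 53]
t=57: [37, 83, 118, 37, 83, 118]
t=58: [85, 62, 56, 85, 62, 56]
t=59: [57, 89, 113, 57, 89, 113]
t=60: [82, 51, 40, 82, 51, 40]
t=61: [75, 109, 125, 75, 109, 125]
t=62: [54, 56, 69, 54, 56, 69]
t=63: [123, 112, 95, 123, 112, 95]
t=64: [69, 45, 19, 69, 45, 19]
t=65: [100, 103, 85, 100, 103, 85]
t=66: [15, 21, 28, 15, 21, 28]
t=67: [51, 63, 76, 51, 63, 76]
t=68: [122, 98, 74, 122, 98, 74]
t=69: [52, 37, 44, 52, 37, 44]
t=70: [124, 121, 124, 124, 121, 124]
t=71: [80, 79, 80, 80, 79, 80]
t=72: [49, 49, 49, 49, 49, 49]
t=73: [141, 141, 141, 141, 141, 141]
t=74: [135, 135, 135, 135, 135, 135]
t=75: [117, 117, 117, 117, 117, 117]
t=76: [63, 63, 63, 63, 63, 63]
t=77: [99, 99, 99, 99, 99, 99]
t=78: [9, 9, 9, 9, 9, 9]
t=79: [27, 27, 27, 27, 27, 27]
t=80: [81, 81, 81, 81, 81, 81]
t=81: [45, 45, 45, 45, 45, 45]
t=82: [135, 135, 135, 135, 135, 135]

Answer: 8
Key observation: The state at step 74, [135, 135, 135, 135, 135, 135], reappears at step 82 — and no state repeats earlier — so the cycle the system enters has period 8.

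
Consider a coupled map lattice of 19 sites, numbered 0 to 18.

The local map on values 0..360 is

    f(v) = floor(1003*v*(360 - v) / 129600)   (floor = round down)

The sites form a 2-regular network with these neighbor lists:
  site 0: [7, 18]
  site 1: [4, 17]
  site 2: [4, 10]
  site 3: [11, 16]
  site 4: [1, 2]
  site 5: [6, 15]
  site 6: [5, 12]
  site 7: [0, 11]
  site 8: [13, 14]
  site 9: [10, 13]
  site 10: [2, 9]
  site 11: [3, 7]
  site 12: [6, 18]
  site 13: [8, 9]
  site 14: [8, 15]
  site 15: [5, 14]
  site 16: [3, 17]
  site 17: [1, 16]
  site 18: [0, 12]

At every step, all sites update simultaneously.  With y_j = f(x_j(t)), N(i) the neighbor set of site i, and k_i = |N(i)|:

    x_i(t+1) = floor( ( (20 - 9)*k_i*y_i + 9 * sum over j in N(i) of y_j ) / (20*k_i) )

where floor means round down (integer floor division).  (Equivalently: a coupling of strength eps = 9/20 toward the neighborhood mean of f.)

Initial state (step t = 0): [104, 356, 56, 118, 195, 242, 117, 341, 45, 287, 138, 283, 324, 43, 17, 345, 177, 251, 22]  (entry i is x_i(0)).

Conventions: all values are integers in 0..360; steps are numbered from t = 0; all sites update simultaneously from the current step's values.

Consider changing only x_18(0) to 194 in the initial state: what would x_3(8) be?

Answer: x_3(8) = 232
Key observation: This trace re-runs the system from the modified initial state.

Derivation:
t=0: [104, 356, 56, 118, 195, 242, 117, 341, 45, 287, 138, 283, 324, 43, 17, 345, 177, 251, 194]
t=1: [180, 109, 181, 215, 168, 180, 190, 111, 93, 166, 196, 153, 155, 118, 58, 81, 234, 174, 203]
t=2: [240, 228, 249, 238, 240, 232, 248, 228, 185, 242, 248, 236, 246, 220, 156, 182, 235, 236, 246]
t=3: [223, 228, 215, 225, 222, 230, 218, 228, 246, 223, 215, 226, 216, 236, 247, 244, 226, 227, 218]
t=4: [235, 233, 240, 234, 236, 230, 237, 233, 218, 234, 239, 233, 239, 226, 216, 221, 234, 233, 238]
t=5: [226, 228, 223, 228, 225, 231, 225, 228, 238, 228, 223, 228, 223, 233, 239, 236, 228, 228, 224]
t=6: [233, 232, 235, 232, 234, 230, 234, 232, 224, 232, 235, 232, 235, 228, 223, 226, 232, 232, 235]
t=7: [228, 228, 227, 229, 228, 231, 228, 229, 234, 229, 227, 229, 227, 232, 235, 233, 229, 229, 227]
t=8: [232, 232, 232, 232, 232, 230, 231, 232, 228, 231, 232, 232, 232, 229, 227, 228, 232, 232, 232]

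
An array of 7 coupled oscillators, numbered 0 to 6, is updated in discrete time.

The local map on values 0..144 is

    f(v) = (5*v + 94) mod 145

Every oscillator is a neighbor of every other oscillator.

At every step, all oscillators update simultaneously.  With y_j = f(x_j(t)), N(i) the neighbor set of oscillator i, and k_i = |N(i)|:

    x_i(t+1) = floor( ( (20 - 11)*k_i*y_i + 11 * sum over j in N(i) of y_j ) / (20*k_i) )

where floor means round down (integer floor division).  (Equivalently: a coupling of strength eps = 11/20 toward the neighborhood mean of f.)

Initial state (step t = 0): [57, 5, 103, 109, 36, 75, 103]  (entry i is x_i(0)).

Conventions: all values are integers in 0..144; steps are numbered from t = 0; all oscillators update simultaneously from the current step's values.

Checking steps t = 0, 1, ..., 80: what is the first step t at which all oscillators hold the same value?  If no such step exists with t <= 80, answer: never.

Answer: 34
Key observation: Synchronization is absorbing here: once all oscillators are equal they stay equal, and step 34 is the first all-equal step.

Derivation:
t=0: [57, 5, 103, 109, 36, 75, 103]  (not all equal)
t=1: [76, 87, 55, 65, 90, 56, 55]  (not all equal)
t=2: [70, 89, 84, 102, 95, 86, 84]  (not all equal)
t=3: [50, 84, 75, 56, 95, 79, 75]  (not all equal)
t=4: [62, 71, 55, 73, 91, 62, 55]  (not all equal)
t=5: [90, 54, 77, 57, 90, 90, 77]  (not all equal)
t=6: [92, 79, 68, 84, 92, 92, 68]  (not all equal)
t=7: [113, 90, 122, 99, 113, 113, 122]  (not all equal)
t=8: [83, 94, 99, 58, 83, 83, 99]  (not all equal)
t=9: [68, 88, 45, 76, 68, 68, 45]  (not all equal)
t=10: [109, 93, 67, 71, 109, 109, 67]  (not all equal)
t=11: [75, 98, 104, 59, 75, 75, 104]  (not all equal)
t=12: [37, 26, 37, 60, 37, 37, 37]  (not all equal)
t=13: [126, 106, 126, 115, 126, 126, 126]  (not all equal)
t=14: [129, 93, 129, 110, 129, 129, 129]  (not all equal)
t=15: [28, 68, 28, 46, 28, 28, 28]  (not all equal)
t=16: [89, 108, 89, 69, 89, 89, 89]  (not all equal)
t=17: [90, 72, 90, 54, 90, 90, 90]  (not all equal)
t=18: [97, 65, 97, 85, 97, 97, 97]  (not all equal)
t=19: [137, 131, 137, 115, 137, 137, 137]  (not all equal)
t=20: [54, 43, 54, 67, 54, 54, 54]  (not all equal)
t=21: [74, 55, 74, 98, 74, 74, 74]  (not all equal)
t=22: [31, 49, 31, 22, 31, 31, 31]  (not all equal)
t=23: [94, 75, 94, 78, 94, 94, 94]  (not all equal)
t=24: [112, 78, 112, 84, 112, 112, 112]  (not all equal)
t=25: [72, 63, 72, 73, 72, 72, 72]  (not all equal)
t=26: [28, 64, 28, 30, 28, 28, 28]  (not all equal)
t=27: [93, 105, 93, 96, 93, 93, 93]  (not all equal)
t=28: [117, 87, 117, 122, 117, 117, 117]  (not all equal)
t=29: [100, 99, 100, 109, 100, 100, 100]  (not all equal)
t=30: [17, 15, 17, 33, 17, 17, 17]  (not all equal)
t=31: [40, 36, 40, 69, 40, 40, 40]  (not all equal)
t=32: [15, 60, 15, 15, 15, 15, 15]  (not all equal)
t=33: [31, 60, 31, 31, 31, 31, 31]  (not all equal)
t=34: [104, 104, 104, 104, 104, 104, 104]  (all equal)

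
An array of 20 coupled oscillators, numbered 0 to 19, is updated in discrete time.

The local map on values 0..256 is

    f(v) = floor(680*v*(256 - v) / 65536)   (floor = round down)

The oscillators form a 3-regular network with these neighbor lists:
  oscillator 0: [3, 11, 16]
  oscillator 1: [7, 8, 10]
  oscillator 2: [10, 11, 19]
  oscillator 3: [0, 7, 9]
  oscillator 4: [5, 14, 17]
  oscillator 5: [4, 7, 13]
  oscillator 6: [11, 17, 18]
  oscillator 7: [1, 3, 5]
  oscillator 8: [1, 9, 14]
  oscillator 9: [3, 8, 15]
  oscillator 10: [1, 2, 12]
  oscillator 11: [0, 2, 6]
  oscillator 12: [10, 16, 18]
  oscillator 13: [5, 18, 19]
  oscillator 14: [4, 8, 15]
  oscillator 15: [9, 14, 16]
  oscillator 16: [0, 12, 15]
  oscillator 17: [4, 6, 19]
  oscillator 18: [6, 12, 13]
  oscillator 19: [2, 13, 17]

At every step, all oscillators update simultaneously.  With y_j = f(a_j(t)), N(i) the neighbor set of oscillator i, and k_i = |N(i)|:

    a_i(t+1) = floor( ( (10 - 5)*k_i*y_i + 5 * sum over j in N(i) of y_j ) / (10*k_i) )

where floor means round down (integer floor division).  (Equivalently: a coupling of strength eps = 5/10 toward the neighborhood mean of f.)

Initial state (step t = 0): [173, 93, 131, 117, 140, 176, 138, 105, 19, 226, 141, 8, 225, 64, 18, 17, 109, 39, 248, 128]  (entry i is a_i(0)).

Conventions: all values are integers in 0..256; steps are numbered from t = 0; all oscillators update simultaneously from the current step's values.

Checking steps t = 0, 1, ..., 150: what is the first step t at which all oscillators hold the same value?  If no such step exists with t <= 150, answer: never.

Simulating step by step:
t=0: [173, 93, 131, 117, 140, 176, 138, 105, 19, 226, 141, 8, 225, 64, 18, 17, 109, 39, 248, 128]  (not all equal)
t=1: [133, 141, 144, 147, 130, 149, 105, 160, 68, 77, 150, 90, 95, 119, 64, 67, 126, 127, 71, 148]  (not all equal)
t=2: [166, 159, 164, 161, 161, 165, 158, 162, 139, 143, 164, 160, 157, 162, 135, 138, 160, 167, 149, 166]  (not all equal)
t=3: [156, 160, 156, 159, 158, 156, 159, 157, 166, 165, 157, 158, 160, 158, 166, 166, 160, 155, 162, 155]  (not all equal)
t=4: [160, 159, 161, 159, 159, 160, 160, 160, 155, 155, 160, 160, 159, 160, 155, 155, 158, 161, 158, 161]  (not all equal)
t=5: [159, 160, 158, 160, 159, 159, 159, 159, 161, 161, 159, 158, 159, 159, 161, 161, 160, 158, 159, 158]  (not all equal)
t=6: [159, 159, 160, 159, 159, 160, 160, 159, 158, 158, 159, 160, 159, 160, 158, 158, 159, 160, 160, 160]  (not all equal)
t=7: [159, 160, 159, 160, 159, 159, 159, 159, 160, 160, 159, 159, 159, 159, 160, 160, 160, 159, 159, 159]  (not all equal)
t=8: [159, 159, 160, 159, 159, 160, 160, 159, 159, 159, 159, 160, 159, 160, 159, 159, 159, 160, 160, 160]  (not all equal)
t=9: [159, 160, 159, 160, 159, 159, 159, 159, 160, 160, 159, 159, 159, 159, 160, 160, 160, 159, 159, 159]  (not all equal)

Answer: never
Key observation: The state at step 7 reappears at step 9 — the system is in a cycle of period 2 from step 7 on.  No step 0..9 is synchronized, and the cycle repeats forever, so no step up to 150 (or ever) has all oscillators equal.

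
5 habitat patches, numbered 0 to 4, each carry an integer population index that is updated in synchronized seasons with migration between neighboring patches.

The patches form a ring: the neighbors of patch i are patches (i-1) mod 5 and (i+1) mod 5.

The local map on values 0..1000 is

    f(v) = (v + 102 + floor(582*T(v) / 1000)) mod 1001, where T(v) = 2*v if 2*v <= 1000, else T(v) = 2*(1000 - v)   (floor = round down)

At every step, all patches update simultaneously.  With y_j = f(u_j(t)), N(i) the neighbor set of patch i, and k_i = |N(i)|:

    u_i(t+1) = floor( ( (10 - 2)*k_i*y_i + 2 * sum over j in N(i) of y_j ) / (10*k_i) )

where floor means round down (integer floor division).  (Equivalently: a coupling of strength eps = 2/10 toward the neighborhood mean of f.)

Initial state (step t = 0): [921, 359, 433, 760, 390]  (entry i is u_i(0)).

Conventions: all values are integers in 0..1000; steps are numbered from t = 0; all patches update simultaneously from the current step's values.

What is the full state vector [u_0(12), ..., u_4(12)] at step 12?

Answer: [571, 224, 224, 571, 269]

Derivation:
t=0: [921, 359, 433, 760, 390]
t=1: [272, 717, 132, 210, 781]
t=2: [580, 225, 379, 497, 233]
t=3: [254, 579, 814, 293, 519]
t=4: [555, 214, 195, 619, 281]
t=5: [265, 521, 491, 253, 601]
t=6: [574, 227, 213, 552, 265]
t=7: [262, 547, 526, 262, 574]
t=8: [568, 224, 226, 569, 269]
t=9: [263, 545, 548, 264, 581]
t=10: [571, 224, 224, 572, 269]
t=11: [263, 544, 544, 263, 581]
t=12: [571, 224, 224, 571, 269]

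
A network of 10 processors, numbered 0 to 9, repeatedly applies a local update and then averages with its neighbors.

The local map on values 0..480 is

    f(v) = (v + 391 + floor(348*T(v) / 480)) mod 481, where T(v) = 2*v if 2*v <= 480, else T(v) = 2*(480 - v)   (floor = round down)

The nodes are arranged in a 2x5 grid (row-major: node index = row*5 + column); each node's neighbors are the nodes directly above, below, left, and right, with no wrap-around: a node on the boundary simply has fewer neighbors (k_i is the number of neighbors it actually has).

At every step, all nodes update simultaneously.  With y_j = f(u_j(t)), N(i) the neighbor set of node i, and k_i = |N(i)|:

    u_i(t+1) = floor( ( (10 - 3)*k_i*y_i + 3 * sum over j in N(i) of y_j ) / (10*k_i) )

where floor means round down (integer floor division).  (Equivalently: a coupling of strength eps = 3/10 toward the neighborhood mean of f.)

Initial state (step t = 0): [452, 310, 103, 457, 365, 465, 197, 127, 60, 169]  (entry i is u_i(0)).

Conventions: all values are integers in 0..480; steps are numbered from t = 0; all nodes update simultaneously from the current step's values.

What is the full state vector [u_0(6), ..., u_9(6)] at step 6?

Answer: [418, 418, 417, 417, 417, 418, 417, 417, 416, 417]

Derivation:
t=0: [452, 310, 103, 457, 365, 465, 197, 127, 60, 169]
t=1: [410, 421, 222, 346, 417, 396, 382, 215, 134, 301]
t=2: [421, 422, 447, 425, 430, 427, 431, 417, 302, 427]
t=3: [415, 414, 407, 418, 412, 413, 413, 421, 453, 421]
t=4: [419, 419, 420, 416, 418, 419, 419, 415, 406, 414]
t=5: [417, 417, 417, 418, 417, 417, 417, 419, 421, 419]
t=6: [418, 418, 417, 417, 417, 418, 417, 417, 416, 417]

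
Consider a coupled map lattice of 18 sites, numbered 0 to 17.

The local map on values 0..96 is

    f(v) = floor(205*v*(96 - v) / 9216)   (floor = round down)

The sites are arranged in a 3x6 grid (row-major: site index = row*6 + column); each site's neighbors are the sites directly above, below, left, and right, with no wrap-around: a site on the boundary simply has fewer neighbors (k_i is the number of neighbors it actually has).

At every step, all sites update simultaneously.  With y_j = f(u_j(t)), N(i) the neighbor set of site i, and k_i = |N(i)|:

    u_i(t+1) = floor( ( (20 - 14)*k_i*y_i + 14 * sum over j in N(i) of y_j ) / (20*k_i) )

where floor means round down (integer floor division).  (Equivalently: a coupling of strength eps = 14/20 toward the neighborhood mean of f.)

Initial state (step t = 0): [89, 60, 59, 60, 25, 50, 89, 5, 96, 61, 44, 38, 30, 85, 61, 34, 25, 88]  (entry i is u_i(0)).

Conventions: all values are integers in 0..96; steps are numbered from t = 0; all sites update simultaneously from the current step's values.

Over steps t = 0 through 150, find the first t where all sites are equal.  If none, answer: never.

Simulating step by step:
t=0: [89, 60, 59, 60, 25, 50, 89, 5, 96, 61, 44, 38, 30, 85, 61, 34, 25, 88]  (not all equal)
t=1: [25, 30, 36, 45, 46, 46, 19, 17, 26, 39, 45, 41, 24, 29, 29, 44, 37, 35]  (not all equal)
t=2: [38, 40, 45, 49, 51, 50, 34, 36, 41, 48, 49, 49, 37, 38, 43, 47, 48, 48]  (not all equal)
t=3: [47, 49, 50, 51, 51, 51, 47, 48, 50, 50, 51, 51, 47, 48, 50, 50, 51, 51]  (not all equal)
t=4: [51, 51, 51, 51, 51, 51, 51, 51, 51, 51, 51, 51, 51, 51, 51, 51, 51, 51]  (all equal)

Answer: 4
Key observation: Synchronization is absorbing here: once all sites are equal they stay equal, and step 4 is the first all-equal step.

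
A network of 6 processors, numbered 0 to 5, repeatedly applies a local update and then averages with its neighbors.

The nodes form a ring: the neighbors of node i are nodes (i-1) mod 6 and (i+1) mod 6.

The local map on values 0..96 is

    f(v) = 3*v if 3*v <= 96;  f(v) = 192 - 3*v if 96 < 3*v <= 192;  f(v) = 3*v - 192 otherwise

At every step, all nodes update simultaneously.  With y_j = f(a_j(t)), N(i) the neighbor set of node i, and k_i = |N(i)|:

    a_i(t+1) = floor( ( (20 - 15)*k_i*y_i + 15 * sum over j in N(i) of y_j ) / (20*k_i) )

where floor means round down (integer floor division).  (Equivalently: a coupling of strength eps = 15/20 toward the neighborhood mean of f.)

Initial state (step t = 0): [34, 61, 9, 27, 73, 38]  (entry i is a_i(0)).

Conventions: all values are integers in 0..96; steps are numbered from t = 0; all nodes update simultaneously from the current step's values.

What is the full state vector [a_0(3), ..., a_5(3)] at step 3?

Answer: [51, 43, 35, 46, 55, 73]

Derivation:
t=0: [34, 61, 9, 27, 73, 38]
t=1: [55, 46, 40, 40, 66, 63]
t=2: [28, 50, 65, 47, 29, 13]
t=3: [51, 43, 35, 46, 55, 73]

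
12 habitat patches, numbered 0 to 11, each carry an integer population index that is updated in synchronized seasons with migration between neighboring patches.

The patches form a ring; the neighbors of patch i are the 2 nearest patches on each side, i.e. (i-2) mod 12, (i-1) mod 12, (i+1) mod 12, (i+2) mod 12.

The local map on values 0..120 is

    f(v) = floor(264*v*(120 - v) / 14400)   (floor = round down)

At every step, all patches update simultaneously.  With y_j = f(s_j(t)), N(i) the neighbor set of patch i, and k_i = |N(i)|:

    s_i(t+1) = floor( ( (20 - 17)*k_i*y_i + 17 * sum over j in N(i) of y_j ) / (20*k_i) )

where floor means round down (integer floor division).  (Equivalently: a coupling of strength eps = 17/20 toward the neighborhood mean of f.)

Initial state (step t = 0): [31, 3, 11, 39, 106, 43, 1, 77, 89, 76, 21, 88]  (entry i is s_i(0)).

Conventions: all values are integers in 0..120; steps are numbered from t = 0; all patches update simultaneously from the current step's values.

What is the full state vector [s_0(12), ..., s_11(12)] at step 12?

Answer: [65, 65, 65, 65, 65, 65, 65, 65, 65, 65, 65, 65]

Derivation:
t=0: [31, 3, 11, 39, 106, 43, 1, 77, 89, 76, 21, 88]
t=1: [32, 38, 32, 32, 33, 40, 42, 45, 41, 51, 50, 40]
t=2: [56, 53, 52, 53, 54, 56, 57, 60, 61, 61, 58, 58]
t=3: [64, 64, 64, 64, 64, 65, 65, 65, 65, 65, 65, 65]
t=4: [65, 65, 65, 65, 65, 65, 65, 65, 65, 65, 65, 65]
t=5: [65, 65, 65, 65, 65, 65, 65, 65, 65, 65, 65, 65]
t=6: [65, 65, 65, 65, 65, 65, 65, 65, 65, 65, 65, 65]
t=7: [65, 65, 65, 65, 65, 65, 65, 65, 65, 65, 65, 65]
t=8: [65, 65, 65, 65, 65, 65, 65, 65, 65, 65, 65, 65]
t=9: [65, 65, 65, 65, 65, 65, 65, 65, 65, 65, 65, 65]
t=10: [65, 65, 65, 65, 65, 65, 65, 65, 65, 65, 65, 65]
t=11: [65, 65, 65, 65, 65, 65, 65, 65, 65, 65, 65, 65]
t=12: [65, 65, 65, 65, 65, 65, 65, 65, 65, 65, 65, 65]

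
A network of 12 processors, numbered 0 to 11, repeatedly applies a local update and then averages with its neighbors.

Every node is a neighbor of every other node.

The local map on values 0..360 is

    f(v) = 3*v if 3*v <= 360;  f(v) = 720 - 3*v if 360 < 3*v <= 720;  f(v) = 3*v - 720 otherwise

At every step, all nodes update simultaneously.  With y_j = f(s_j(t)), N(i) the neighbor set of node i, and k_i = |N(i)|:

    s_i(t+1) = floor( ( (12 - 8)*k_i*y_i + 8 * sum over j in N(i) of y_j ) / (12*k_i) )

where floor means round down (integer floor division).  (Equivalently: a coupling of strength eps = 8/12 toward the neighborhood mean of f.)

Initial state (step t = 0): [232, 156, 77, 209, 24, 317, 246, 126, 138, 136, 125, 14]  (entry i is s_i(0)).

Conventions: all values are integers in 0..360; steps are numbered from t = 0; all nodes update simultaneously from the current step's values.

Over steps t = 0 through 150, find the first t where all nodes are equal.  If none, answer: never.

Answer: never
Key observation: The state at step 16 reappears at step 20 — the system is in a cycle of period 4 from step 16 on.  No step 0..20 is synchronized, and the cycle repeats forever, so no step up to 150 (or ever) has all nodes equal.

Derivation:
t=0: [232, 156, 77, 209, 24, 317, 246, 126, 138, 136, 125, 14]  (not all equal)
t=1: [144, 206, 200, 162, 157, 200, 142, 230, 220, 222, 231, 148]  (not all equal)
t=2: [190, 140, 145, 176, 180, 145, 192, 120, 128, 127, 119, 187]  (not all equal)
t=3: [228, 268, 264, 239, 236, 264, 226, 285, 278, 279, 284, 230]  (not all equal)
t=4: [61, 74, 71, 52, 54, 71, 62, 88, 82, 83, 87, 59]  (not all equal)
t=5: [203, 214, 211, 196, 197, 211, 204, 225, 220, 221, 224, 201]  (not all equal)
t=6: [94, 85, 87, 100, 99, 87, 93, 76, 80, 79, 77, 96]  (not all equal)
t=7: [268, 261, 262, 273, 272, 262, 267, 253, 256, 256, 254, 270]  (not all equal)
t=8: [72, 67, 67, 76, 76, 67, 71, 60, 62, 62, 61, 74]  (not all equal)
t=9: [207, 203, 203, 210, 210, 203, 206, 197, 198, 198, 198, 208]  (not all equal)
t=10: [106, 110, 110, 104, 104, 110, 107, 115, 114, 114, 114, 106]  (not all equal)
t=11: [325, 328, 328, 324, 324, 328, 326, 333, 332, 332, 332, 325]  (not all equal)
t=12: [261, 264, 264, 260, 260, 264, 262, 268, 267, 267, 267, 261]  (not all equal)
t=13: [69, 71, 71, 68, 68, 71, 69, 74, 73, 73, 73, 69]  (not all equal)
t=14: [210, 212, 212, 210, 210, 212, 210, 214, 214, 214, 214, 210]  (not all equal)
t=15: [86, 84, 84, 86, 86, 84, 86, 82, 82, 82, 82, 86]  (not all equal)
t=16: [254, 252, 252, 254, 254, 252, 254, 250, 250, 250, 250, 254]  (not all equal)
t=17: [38, 36, 36, 38, 38, 36, 38, 34, 34, 34, 34, 38]  (not all equal)
t=18: [110, 108, 108, 110, 110, 108, 110, 106, 106, 106, 106, 110]  (not all equal)
t=19: [326, 324, 324, 326, 326, 324, 326, 322, 322, 322, 322, 326]  (not all equal)
t=20: [254, 252, 252, 254, 254, 252, 254, 250, 250, 250, 250, 254]  (not all equal)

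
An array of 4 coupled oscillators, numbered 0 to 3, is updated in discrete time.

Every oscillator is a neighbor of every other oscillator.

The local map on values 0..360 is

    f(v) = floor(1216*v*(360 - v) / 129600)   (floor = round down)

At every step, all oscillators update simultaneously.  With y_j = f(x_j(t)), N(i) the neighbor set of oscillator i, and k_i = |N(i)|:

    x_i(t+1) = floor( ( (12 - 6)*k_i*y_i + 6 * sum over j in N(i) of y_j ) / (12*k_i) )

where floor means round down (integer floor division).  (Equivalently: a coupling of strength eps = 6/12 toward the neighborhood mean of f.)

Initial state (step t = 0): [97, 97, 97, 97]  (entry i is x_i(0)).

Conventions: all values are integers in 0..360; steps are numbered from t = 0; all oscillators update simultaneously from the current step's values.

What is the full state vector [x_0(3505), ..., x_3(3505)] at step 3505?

Answer: [164, 164, 164, 164]
Key observation: The state at step 12, [302, 302, 302, 302], reappears at step 16: the system is in a cycle of period 4 from step 12 on.  Therefore the state at step 3505 equals the state at step 12 + ((3505 - 12) mod 4) = 13, which is [164, 164, 164, 164].

Derivation:
t=0: [97, 97, 97, 97]
t=1: [239, 239, 239, 239]
t=2: [271, 271, 271, 271]
t=3: [226, 226, 226, 226]
t=4: [284, 284, 284, 284]
t=5: [202, 202, 202, 202]
t=6: [299, 299, 299, 299]
t=7: [171, 171, 171, 171]
t=8: [303, 303, 303, 303]
t=9: [162, 162, 162, 162]
t=10: [300, 300, 300, 300]
t=11: [168, 168, 168, 168]
t=12: [302, 302, 302, 302]
t=13: [164, 164, 164, 164]
t=14: [301, 301, 301, 301]
t=15: [166, 166, 166, 166]
t=16: [302, 302, 302, 302]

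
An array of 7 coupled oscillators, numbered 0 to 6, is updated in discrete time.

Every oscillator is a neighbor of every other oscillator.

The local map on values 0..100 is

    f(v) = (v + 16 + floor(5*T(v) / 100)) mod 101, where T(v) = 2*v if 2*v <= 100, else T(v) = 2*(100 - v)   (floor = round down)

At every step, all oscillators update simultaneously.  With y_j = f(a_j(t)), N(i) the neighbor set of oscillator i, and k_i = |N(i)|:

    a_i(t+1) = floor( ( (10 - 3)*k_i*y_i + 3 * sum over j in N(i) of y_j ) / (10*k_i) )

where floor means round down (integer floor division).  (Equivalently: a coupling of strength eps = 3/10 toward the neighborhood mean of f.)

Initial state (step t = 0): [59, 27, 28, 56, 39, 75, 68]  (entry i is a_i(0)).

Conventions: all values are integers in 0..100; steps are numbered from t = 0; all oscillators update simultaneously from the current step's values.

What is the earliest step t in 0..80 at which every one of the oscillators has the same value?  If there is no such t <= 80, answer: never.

Answer: 37
Key observation: Synchronization is absorbing here: once all oscillators are equal they stay equal, and step 37 is the first all-equal step.

Derivation:
t=0: [59, 27, 28, 56, 39, 75, 68]  (not all equal)
t=1: [75, 53, 54, 73, 61, 84, 80]  (not all equal)
t=2: [85, 72, 73, 84, 77, 25, 89]  (not all equal)
t=3: [16, 74, 75, 16, 78, 44, 19]  (not all equal)
t=4: [43, 82, 82, 43, 84, 63, 45]  (not all equal)
t=5: [64, 87, 87, 64, 23, 76, 65]  (not all equal)
t=6: [73, 21, 21, 73, 46, 80, 74]  (not all equal)
t=7: [84, 51, 51, 84, 68, 89, 85]  (not all equal)
t=8: [11, 57, 57, 11, 68, 15, 12]  (not all equal)
t=9: [36, 67, 67, 36, 74, 38, 36]  (not all equal)
t=10: [60, 80, 80, 60, 84, 61, 60]  (not all equal)
t=11: [77, 89, 89, 77, 25, 77, 77]  (not all equal)
t=12: [83, 24, 24, 83, 49, 83, 83]  (not all equal)
t=13: [92, 54, 54, 92, 72, 92, 92]  (not all equal)
t=14: [17, 61, 61, 17, 71, 17, 17]  (not all equal)
t=15: [41, 71, 71, 41, 77, 41, 41]  (not all equal)
t=16: [65, 83, 83, 65, 87, 65, 65]  (not all equal)
t=17: [81, 91, 91, 81, 28, 81, 81]  (not all equal)
t=18: [86, 26, 26, 86, 52, 86, 86]  (not all equal)
t=19: [9, 37, 37, 9, 55, 9, 9]  (not all equal)
t=20: [30, 50, 50, 30, 63, 30, 30]  (not all equal)
t=21: [52, 67, 67, 52, 74, 52, 52]  (not all equal)
t=22: [74, 83, 83, 74, 87, 74, 74]  (not all equal)
t=23: [88, 93, 93, 88, 30, 88, 88]  (not all equal)
t=24: [6, 9, 9, 6, 35, 6, 6]  (not all equal)
t=25: [23, 25, 25, 23, 44, 23, 23]  (not all equal)
t=26: [42, 43, 43, 42, 57, 42, 42]  (not all equal)
t=27: [62, 63, 63, 62, 72, 62, 62]  (not all equal)
t=28: [81, 82, 82, 81, 87, 81, 81]  (not all equal)
t=29: [93, 94, 94, 93, 31, 93, 93]  (not all equal)
t=30: [10, 10, 10, 10, 37, 10, 10]  (not all equal)
t=31: [28, 28, 28, 28, 47, 28, 28]  (not all equal)
t=32: [47, 47, 47, 47, 60, 47, 47]  (not all equal)
t=33: [67, 67, 67, 67, 76, 67, 67]  (not all equal)
t=34: [86, 86, 86, 86, 91, 86, 86]  (not all equal)
t=35: [2, 2, 2, 2, 4, 2, 2]  (not all equal)
t=36: [18, 18, 18, 18, 19, 18, 18]  (not all equal)
t=37: [35, 35, 35, 35, 35, 35, 35]  (all equal)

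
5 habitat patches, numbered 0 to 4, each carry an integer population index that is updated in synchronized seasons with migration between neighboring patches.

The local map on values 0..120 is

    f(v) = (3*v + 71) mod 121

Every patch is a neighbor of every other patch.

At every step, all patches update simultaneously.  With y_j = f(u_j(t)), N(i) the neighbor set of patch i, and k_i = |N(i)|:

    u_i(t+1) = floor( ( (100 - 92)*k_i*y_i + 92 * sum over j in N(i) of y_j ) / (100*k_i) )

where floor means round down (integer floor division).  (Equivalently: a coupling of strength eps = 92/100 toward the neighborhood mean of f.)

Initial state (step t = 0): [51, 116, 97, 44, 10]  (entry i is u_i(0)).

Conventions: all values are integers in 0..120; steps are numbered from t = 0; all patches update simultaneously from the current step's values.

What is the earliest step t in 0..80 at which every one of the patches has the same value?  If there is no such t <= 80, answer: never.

Simulating step by step:
t=0: [51, 116, 97, 44, 10]  (not all equal)
t=1: [90, 97, 88, 93, 91]  (not all equal)
t=2: [105, 102, 106, 103, 104]  (not all equal)
t=3: [19, 20, 19, 20, 20]  (not all equal)
t=4: [9, 8, 9, 8, 8]  (not all equal)
t=5: [95, 96, 95, 96, 96]  (not all equal)
t=6: [116, 115, 116, 115, 115]  (not all equal)
t=7: [53, 54, 53, 54, 54]  (not all equal)
t=8: [111, 110, 111, 110, 110]  (not all equal)
t=9: [38, 39, 38, 39, 39]  (not all equal)
t=10: [66, 65, 66, 65, 65]  (not all equal)
t=11: [24, 25, 24, 25, 25]  (not all equal)
t=12: [24, 23, 24, 23, 23]  (not all equal)
t=13: [19, 20, 19, 20, 20]  (not all equal)

Answer: never
Key observation: The state at step 3 reappears at step 13 — the system is in a cycle of period 10 from step 3 on.  No step 0..13 is synchronized, and the cycle repeats forever, so no step up to 80 (or ever) has all patches equal.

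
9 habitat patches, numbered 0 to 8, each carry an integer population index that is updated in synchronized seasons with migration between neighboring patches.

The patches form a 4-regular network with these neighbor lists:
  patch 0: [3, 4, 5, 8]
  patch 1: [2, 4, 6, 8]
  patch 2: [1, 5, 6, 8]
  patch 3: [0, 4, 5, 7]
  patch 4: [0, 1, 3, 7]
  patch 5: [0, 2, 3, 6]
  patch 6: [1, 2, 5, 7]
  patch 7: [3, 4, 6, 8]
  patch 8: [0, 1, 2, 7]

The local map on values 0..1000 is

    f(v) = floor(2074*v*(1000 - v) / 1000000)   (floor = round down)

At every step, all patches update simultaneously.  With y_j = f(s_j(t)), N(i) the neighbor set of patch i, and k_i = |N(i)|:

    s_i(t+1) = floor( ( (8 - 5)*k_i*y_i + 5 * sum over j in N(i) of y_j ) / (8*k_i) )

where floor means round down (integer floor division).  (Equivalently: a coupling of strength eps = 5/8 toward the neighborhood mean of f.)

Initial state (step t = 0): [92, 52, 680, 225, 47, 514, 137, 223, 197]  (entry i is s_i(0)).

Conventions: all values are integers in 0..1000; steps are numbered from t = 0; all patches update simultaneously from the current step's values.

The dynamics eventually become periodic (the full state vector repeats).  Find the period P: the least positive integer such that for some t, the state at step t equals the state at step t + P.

Answer: 1
Key observation: The state at step 5, [517, 517, 517, 517, 517, 517, 517, 517, 517], reappears at step 6 — and no state repeats earlier — so the cycle the system enters has period 1.

Derivation:
t=0: [92, 52, 680, 225, 47, 514, 137, 223, 197]
t=1: [267, 212, 355, 313, 189, 386, 315, 294, 292]
t=2: [414, 390, 445, 423, 372, 460, 439, 417, 419]
t=3: [502, 498, 507, 503, 494, 510, 507, 502, 503]
t=4: [518, 518, 518, 518, 518, 518, 518, 518, 518]
t=5: [517, 517, 517, 517, 517, 517, 517, 517, 517]
t=6: [517, 517, 517, 517, 517, 517, 517, 517, 517]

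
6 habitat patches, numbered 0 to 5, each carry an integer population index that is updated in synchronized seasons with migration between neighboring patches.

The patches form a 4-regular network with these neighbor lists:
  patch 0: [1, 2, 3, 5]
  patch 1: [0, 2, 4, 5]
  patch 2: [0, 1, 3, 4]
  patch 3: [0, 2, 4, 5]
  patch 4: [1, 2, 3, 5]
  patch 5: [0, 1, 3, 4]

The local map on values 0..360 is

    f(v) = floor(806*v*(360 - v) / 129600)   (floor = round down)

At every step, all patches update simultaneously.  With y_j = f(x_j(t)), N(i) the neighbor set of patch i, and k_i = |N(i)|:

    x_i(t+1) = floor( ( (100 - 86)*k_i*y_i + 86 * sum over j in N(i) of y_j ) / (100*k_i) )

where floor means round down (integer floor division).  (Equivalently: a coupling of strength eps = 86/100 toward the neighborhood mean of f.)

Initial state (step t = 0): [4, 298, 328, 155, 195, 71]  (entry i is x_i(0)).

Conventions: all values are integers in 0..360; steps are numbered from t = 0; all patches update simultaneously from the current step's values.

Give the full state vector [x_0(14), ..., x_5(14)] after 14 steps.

Simulating step by step:
t=0: [4, 298, 328, 155, 195, 71]
t=1: [109, 101, 120, 113, 136, 129]
t=2: [174, 178, 174, 179, 176, 175]
t=3: [201, 201, 201, 201, 201, 201]
t=4: [198, 198, 198, 198, 198, 198]
t=5: [199, 199, 199, 199, 199, 199]
t=6: [199, 199, 199, 199, 199, 199]
t=7: [199, 199, 199, 199, 199, 199]
t=8: [199, 199, 199, 199, 199, 199]
t=9: [199, 199, 199, 199, 199, 199]
t=10: [199, 199, 199, 199, 199, 199]
t=11: [199, 199, 199, 199, 199, 199]
t=12: [199, 199, 199, 199, 199, 199]
t=13: [199, 199, 199, 199, 199, 199]
t=14: [199, 199, 199, 199, 199, 199]

Answer: [199, 199, 199, 199, 199, 199]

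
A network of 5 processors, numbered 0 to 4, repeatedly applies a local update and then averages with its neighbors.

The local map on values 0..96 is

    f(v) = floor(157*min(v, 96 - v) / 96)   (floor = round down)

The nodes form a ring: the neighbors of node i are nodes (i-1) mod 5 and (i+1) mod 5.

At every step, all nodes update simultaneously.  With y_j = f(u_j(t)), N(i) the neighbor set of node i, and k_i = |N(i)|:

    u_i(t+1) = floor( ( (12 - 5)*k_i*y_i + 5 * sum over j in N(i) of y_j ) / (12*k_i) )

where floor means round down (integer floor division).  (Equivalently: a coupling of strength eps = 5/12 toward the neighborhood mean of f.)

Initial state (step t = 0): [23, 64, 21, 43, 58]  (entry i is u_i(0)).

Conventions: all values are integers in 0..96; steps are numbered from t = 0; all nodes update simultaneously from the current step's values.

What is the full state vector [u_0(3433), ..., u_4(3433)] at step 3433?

Simulating step by step:
t=0: [23, 64, 21, 43, 58]
t=1: [45, 45, 45, 60, 58]
t=2: [70, 73, 69, 61, 63]
t=3: [43, 39, 45, 53, 51]
t=4: [69, 66, 70, 71, 71]
t=5: [44, 46, 43, 40, 40]
t=6: [70, 73, 70, 66, 66]
t=7: [42, 39, 42, 47, 47]
t=8: [68, 65, 68, 74, 74]
t=9: [43, 47, 43, 37, 37]
t=10: [69, 73, 69, 62, 62]
t=11: [44, 39, 44, 52, 52]
t=12: [69, 66, 69, 71, 71]
t=13: [44, 46, 44, 40, 40]
t=14: [70, 73, 70, 66, 66]

Answer: [43, 47, 43, 37, 37]
Key observation: The state at step 6, [70, 73, 70, 66, 66], reappears at step 14: the system is in a cycle of period 8 from step 6 on.  Therefore the state at step 3433 equals the state at step 6 + ((3433 - 6) mod 8) = 9, which is [43, 47, 43, 37, 37].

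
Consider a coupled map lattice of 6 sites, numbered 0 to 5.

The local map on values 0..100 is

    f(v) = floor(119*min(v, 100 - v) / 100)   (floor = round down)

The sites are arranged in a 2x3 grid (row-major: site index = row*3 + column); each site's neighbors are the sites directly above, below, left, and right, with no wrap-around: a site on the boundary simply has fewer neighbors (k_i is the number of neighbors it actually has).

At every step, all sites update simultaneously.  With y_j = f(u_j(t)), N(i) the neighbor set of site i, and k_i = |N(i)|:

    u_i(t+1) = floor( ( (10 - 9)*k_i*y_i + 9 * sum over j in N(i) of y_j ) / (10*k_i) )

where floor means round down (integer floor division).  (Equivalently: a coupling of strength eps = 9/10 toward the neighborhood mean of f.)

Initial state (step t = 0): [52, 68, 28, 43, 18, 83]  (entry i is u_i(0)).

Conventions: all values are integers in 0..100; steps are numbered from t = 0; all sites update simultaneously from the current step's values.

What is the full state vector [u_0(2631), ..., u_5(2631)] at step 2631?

Simulating step by step:
t=0: [52, 68, 28, 43, 18, 83]
t=1: [45, 37, 29, 40, 34, 26]
t=2: [46, 42, 36, 46, 40, 36]
t=3: [51, 47, 45, 50, 48, 44]
t=4: [57, 55, 53, 57, 55, 54]
t=5: [51, 53, 53, 51, 52, 54]
t=6: [56, 56, 54, 57, 55, 55]
t=7: [51, 52, 52, 52, 52, 53]
t=8: [57, 57, 56, 57, 56, 56]
t=9: [51, 51, 51, 51, 51, 52]
t=10: [58, 58, 57, 58, 57, 57]
t=11: [49, 50, 50, 49, 49, 51]
t=12: [58, 58, 58, 58, 58, 58]
t=13: [49, 49, 49, 49, 49, 49]
t=14: [58, 58, 58, 58, 58, 58]

Answer: [49, 49, 49, 49, 49, 49]
Key observation: The state at step 12, [58, 58, 58, 58, 58, 58], reappears at step 14: the system is in a cycle of period 2 from step 12 on.  Therefore the state at step 2631 equals the state at step 12 + ((2631 - 12) mod 2) = 13, which is [49, 49, 49, 49, 49, 49].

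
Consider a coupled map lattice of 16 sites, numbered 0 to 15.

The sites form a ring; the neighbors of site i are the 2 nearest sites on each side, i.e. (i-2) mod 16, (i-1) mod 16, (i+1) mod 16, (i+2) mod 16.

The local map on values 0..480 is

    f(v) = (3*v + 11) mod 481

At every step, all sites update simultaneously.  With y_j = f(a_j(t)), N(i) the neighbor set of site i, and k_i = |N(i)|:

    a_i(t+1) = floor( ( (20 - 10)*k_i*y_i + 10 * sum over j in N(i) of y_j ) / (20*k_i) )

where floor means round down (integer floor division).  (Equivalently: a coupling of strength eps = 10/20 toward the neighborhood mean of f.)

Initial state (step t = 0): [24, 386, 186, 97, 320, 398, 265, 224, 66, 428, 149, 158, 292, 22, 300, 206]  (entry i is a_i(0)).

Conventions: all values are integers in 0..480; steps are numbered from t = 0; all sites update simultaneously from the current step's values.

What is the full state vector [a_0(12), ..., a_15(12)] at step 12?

Simulating step by step:
t=0: [24, 386, 186, 97, 320, 398, 265, 224, 66, 428, 149, 158, 292, 22, 300, 206]
t=1: [150, 181, 119, 219, 124, 226, 245, 239, 269, 275, 348, 161, 324, 162, 304, 173]
t=2: [347, 169, 322, 222, 320, 239, 279, 269, 288, 263, 137, 67, 81, 73, 289, 148]
t=3: [158, 113, 49, 136, 107, 237, 306, 334, 377, 330, 358, 259, 284, 279, 327, 321]
t=4: [70, 249, 217, 344, 324, 276, 324, 139, 172, 102, 175, 267, 294, 274, 110, 99]
t=5: [248, 237, 165, 145, 90, 247, 117, 306, 125, 266, 165, 307, 340, 350, 332, 302]
t=6: [230, 268, 167, 325, 278, 327, 354, 392, 338, 327, 166, 290, 112, 174, 132, 300]
t=7: [260, 255, 133, 106, 206, 105, 140, 141, 80, 104, 119, 257, 284, 224, 334, 341]
t=8: [258, 287, 340, 311, 261, 330, 360, 383, 320, 330, 341, 309, 306, 201, 146, 143]
t=9: [320, 355, 218, 333, 244, 157, 134, 126, 59, 111, 155, 315, 362, 290, 390, 379]
t=10: [92, 110, 146, 94, 211, 139, 311, 312, 296, 363, 380, 406, 263, 326, 200, 185]
t=11: [269, 309, 360, 319, 285, 387, 415, 413, 366, 236, 237, 217, 236, 113, 154, 140]
t=12: [354, 341, 212, 150, 272, 226, 275, 255, 206, 226, 221, 223, 274, 340, 406, 417]

Answer: [354, 341, 212, 150, 272, 226, 275, 255, 206, 226, 221, 223, 274, 340, 406, 417]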